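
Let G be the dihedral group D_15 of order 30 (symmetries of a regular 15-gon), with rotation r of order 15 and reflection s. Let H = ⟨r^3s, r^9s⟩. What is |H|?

|⟨r^3s⟩| = 2 and |⟨r^9s⟩| = 2, so |H| is a multiple of lcm(2, 2) = 2 and divides |G| = 30.
Closing under the operation: H = {e, r^3, r^6, r^9, r^12, s, r^3s, r^6s, r^9s, r^12s}, so |H| = 10.

10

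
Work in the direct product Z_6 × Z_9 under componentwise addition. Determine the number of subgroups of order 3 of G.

4

|G| = 54 and 3 | 54, so subgroups of order 3 are possible by Lagrange.
The subgroups of order 3 are: {(0,0), (0,3), (0,6)}; {(0,0), (2,0), (4,0)}; {(0,0), (2,3), (4,6)}; {(0,0), (2,6), (4,3)}.
So G has 4 subgroups of order 3.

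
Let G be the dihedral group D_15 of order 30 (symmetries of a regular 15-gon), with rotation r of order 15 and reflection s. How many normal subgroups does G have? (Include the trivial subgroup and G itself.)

5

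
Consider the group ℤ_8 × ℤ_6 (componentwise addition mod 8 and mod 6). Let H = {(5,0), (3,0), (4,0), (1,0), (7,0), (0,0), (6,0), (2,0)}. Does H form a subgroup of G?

Yes

|H| = 8 divides |G| = 48, consistent with Lagrange.
H contains the identity, every element's inverse is in H, and H is closed under +: it is a subgroup.
In fact H = ⟨(7,0)⟩.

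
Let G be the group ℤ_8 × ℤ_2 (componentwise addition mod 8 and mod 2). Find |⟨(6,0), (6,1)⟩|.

8

|⟨(6,0)⟩| = 4 and |⟨(6,1)⟩| = 4, so |H| is a multiple of lcm(4, 4) = 4 and divides |G| = 16.
Closing under the operation: H = {(0,0), (0,1), (2,0), (2,1), (4,0), (4,1), (6,0), (6,1)}, so |H| = 8.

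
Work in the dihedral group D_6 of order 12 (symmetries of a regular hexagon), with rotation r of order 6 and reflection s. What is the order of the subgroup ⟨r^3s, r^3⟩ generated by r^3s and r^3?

|⟨r^3s⟩| = 2 and |⟨r^3⟩| = 2, so |H| is a multiple of lcm(2, 2) = 2 and divides |G| = 12.
Closing under the operation: H = {e, r^3, s, r^3s}, so |H| = 4.

4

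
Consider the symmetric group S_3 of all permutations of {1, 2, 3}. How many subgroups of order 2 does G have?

|G| = 6 and 2 | 6, so subgroups of order 2 are possible by Lagrange.
The subgroups of order 2 are: {e, (1 2)}; {e, (1 3)}; {e, (2 3)}.
So G has 3 subgroups of order 2.

3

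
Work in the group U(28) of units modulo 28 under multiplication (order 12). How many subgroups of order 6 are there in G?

|G| = 12 and 6 | 12, so subgroups of order 6 are possible by Lagrange.
The subgroups of order 6 are: {1, 9, 11, 15, 23, 25}; {1, 5, 9, 13, 17, 25}; {1, 3, 9, 19, 25, 27}.
So G has 3 subgroups of order 6.

3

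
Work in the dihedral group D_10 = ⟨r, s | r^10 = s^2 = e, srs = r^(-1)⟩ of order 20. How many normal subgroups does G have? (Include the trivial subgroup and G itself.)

7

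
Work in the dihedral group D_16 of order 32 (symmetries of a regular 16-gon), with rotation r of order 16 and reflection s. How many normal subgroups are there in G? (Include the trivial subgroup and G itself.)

G has 36 subgroups. Checking conjugation-invariance by order — order 1: 1/1 normal; order 2: 1/17 normal; order 4: 1/9 normal; order 8: 1/5 normal; order 16: 3/3 normal; order 32: 1/1 normal.
Total normal subgroups: 8.

8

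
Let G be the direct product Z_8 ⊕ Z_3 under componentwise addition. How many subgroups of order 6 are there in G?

1

|G| = 24 and 6 | 24, so subgroups of order 6 are possible by Lagrange.
The subgroups of order 6 are: {(0,0), (0,1), (0,2), (4,0), (4,1), (4,2)}.
So G has 1 subgroup of order 6.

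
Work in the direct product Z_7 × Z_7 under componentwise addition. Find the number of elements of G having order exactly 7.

48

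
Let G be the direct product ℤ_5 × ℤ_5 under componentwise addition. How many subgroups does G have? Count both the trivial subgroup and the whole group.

|G| = 25, so by Lagrange every subgroup order divides 25. Divisors: 1, 5, 25.
Subgroups by order — order 1: 1; order 5: 6; order 25: 1.
Total: 1 + 6 + 1 = 8.

8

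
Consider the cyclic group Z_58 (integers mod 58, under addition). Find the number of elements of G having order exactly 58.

In a cyclic group of order 58, the number of elements of order d (for d | 58) is φ(d).
φ(58) = 28.

28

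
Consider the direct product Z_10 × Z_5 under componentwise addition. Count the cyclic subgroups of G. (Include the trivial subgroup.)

Group the elements of G by the cyclic subgroup they generate; each cyclic subgroup of order d accounts for φ(d) elements.
Cyclic subgroups by order — order 1: 1; order 2: 1; order 5: 6; order 10: 6.
Total: 14.

14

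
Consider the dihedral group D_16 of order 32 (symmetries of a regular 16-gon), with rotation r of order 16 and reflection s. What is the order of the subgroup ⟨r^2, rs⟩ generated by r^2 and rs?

|⟨r^2⟩| = 8 and |⟨rs⟩| = 2, so |H| is a multiple of lcm(8, 2) = 8 and divides |G| = 32.
Closing under the operation: H = {e, r^2, r^4, r^6, r^8, r^10, r^12, r^14, rs, r^3s, r^5s, r^7s, r^9s, r^11s, r^13s, r^15s}, so |H| = 16.

16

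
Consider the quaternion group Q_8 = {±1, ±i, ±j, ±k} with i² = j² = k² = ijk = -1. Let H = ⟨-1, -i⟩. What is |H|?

|⟨-1⟩| = 2 and |⟨-i⟩| = 4, so |H| is a multiple of lcm(2, 4) = 4 and divides |G| = 8.
Closing under the operation: H = {1, -1, i, -i}, so |H| = 4.

4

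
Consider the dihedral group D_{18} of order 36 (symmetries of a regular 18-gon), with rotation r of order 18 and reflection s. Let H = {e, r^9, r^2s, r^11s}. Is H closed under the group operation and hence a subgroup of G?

|H| = 4 divides |G| = 36, consistent with Lagrange.
H contains the identity, every element's inverse is in H, and H is closed under ·: it is a subgroup.

Yes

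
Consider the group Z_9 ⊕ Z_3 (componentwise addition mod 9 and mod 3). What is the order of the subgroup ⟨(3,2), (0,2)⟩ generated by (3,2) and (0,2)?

9

|⟨(3,2)⟩| = 3 and |⟨(0,2)⟩| = 3, so |H| is a multiple of lcm(3, 3) = 3 and divides |G| = 27.
Closing under the operation: H = {(0,0), (0,1), (0,2), (3,0), (3,1), (3,2), (6,0), (6,1), (6,2)}, so |H| = 9.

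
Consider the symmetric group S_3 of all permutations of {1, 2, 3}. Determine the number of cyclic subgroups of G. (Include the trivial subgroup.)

5

A cyclic subgroup of order d is generated by each of its φ(d) elements of order d, so the cyclic subgroups of order d number (#elements of order d)/φ(d).
Cyclic subgroups by order — order 1: 1; order 2: 3; order 3: 1.
Total: 5.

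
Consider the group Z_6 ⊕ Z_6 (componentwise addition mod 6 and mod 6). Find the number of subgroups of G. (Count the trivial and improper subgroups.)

|G| = 36, so by Lagrange every subgroup order divides 36. Divisors: 1, 2, 3, 4, 6, 9, 12, 18, 36.
Subgroups by order — order 1: 1; order 2: 3; order 3: 4; order 4: 1; order 6: 12; order 9: 1; order 12: 4; order 18: 3; order 36: 1.
Total: 1 + 3 + 4 + 1 + 12 + 1 + 4 + 3 + 1 = 30.

30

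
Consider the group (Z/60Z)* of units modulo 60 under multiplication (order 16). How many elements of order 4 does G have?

8

The elements of order 4 are: 7, 13, 17, 23, 37, 43, 47, 53.
That's 8.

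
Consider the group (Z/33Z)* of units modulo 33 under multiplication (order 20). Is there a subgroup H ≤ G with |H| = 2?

Yes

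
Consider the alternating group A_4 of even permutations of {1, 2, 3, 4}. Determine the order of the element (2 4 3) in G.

Computing powers of (2 4 3): the smallest k with ((2 4 3))^k = e is k = 3.

3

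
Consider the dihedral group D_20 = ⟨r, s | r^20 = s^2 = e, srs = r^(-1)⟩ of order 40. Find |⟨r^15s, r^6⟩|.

|⟨r^15s⟩| = 2 and |⟨r^6⟩| = 10, so |H| is a multiple of lcm(2, 10) = 10 and divides |G| = 40.
Closing under the operation: H = {e, r^2, r^4, r^6, r^8, r^10, r^12, r^14, r^16, r^18, rs, r^3s, r^5s, r^7s, r^9s, r^11s, r^13s, r^15s, r^17s, r^19s}, so |H| = 20.

20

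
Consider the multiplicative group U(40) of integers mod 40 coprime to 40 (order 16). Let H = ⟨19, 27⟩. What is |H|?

|⟨19⟩| = 2 and |⟨27⟩| = 4, so |H| is a multiple of lcm(2, 4) = 4 and divides |G| = 16.
Closing under the operation: H = {1, 3, 9, 11, 17, 19, 27, 33}, so |H| = 8.

8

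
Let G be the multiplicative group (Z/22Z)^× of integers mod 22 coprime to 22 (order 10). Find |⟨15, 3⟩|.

|⟨15⟩| = 5 and |⟨3⟩| = 5, so |H| is a multiple of lcm(5, 5) = 5 and divides |G| = 10.
Closing under the operation: H = {1, 3, 5, 9, 15}, so |H| = 5.

5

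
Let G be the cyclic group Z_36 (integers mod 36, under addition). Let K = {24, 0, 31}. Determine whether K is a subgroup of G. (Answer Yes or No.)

24 ∈ K but its inverse 12 ∉ K, so K is not a subgroup.

No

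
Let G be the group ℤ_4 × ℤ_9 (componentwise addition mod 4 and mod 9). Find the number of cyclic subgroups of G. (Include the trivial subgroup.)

9

Group the elements of G by the cyclic subgroup they generate; each cyclic subgroup of order d accounts for φ(d) elements.
Cyclic subgroups by order — order 1: 1; order 2: 1; order 3: 1; order 4: 1; order 6: 1; order 9: 1; order 12: 1; order 18: 1; order 36: 1.
Total: 9.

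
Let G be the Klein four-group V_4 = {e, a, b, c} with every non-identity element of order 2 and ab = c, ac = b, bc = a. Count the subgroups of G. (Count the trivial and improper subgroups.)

|G| = 4, so by Lagrange every subgroup order divides 4. Divisors: 1, 2, 4.
Subgroups by order — order 1: 1; order 2: 3; order 4: 1.
Total: 1 + 3 + 1 = 5.

5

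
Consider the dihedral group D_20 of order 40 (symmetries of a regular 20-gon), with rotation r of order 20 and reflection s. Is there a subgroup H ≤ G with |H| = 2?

Yes

2 | 40. A subgroup of order 2 is {e, r^10}.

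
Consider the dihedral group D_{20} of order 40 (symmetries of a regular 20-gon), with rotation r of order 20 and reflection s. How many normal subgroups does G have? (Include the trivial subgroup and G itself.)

9

G has 48 subgroups. Checking conjugation-invariance by order — order 1: 1/1 normal; order 2: 1/21 normal; order 4: 1/11 normal; order 5: 1/1 normal; order 8: 0/5 normal; order 10: 1/5 normal; order 20: 3/3 normal; order 40: 1/1 normal.
Total normal subgroups: 9.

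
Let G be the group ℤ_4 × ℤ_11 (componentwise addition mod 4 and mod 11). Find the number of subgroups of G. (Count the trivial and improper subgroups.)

|G| = 44, so by Lagrange every subgroup order divides 44. Divisors: 1, 2, 4, 11, 22, 44.
Subgroups by order — order 1: 1; order 2: 1; order 4: 1; order 11: 1; order 22: 1; order 44: 1.
Total: 1 + 1 + 1 + 1 + 1 + 1 = 6.

6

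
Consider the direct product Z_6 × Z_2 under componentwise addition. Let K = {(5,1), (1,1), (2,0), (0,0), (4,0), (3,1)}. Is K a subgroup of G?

Yes

|K| = 6 divides |G| = 12, consistent with Lagrange.
K contains the identity, every element's inverse is in K, and K is closed under +: it is a subgroup.
In fact K = ⟨(1,1)⟩.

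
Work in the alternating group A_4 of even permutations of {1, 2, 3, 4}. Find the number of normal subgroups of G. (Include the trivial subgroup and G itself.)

G has 10 subgroups. Checking conjugation-invariance by order — order 1: 1/1 normal; order 2: 0/3 normal; order 3: 0/4 normal; order 4: 1/1 normal; order 12: 1/1 normal.
Total normal subgroups: 3.

3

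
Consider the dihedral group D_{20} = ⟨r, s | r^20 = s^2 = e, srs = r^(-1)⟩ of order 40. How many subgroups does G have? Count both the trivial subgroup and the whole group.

48

|G| = 40, so by Lagrange every subgroup order divides 40. Divisors: 1, 2, 4, 5, 8, 10, 20, 40.
Subgroups by order — order 1: 1; order 2: 21; order 4: 11; order 5: 1; order 8: 5; order 10: 5; order 20: 3; order 40: 1.
Total: 1 + 21 + 11 + 1 + 5 + 5 + 3 + 1 = 48.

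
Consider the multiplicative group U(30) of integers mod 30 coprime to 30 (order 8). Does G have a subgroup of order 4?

4 | 8. A subgroup of order 4 is {1, 11, 19, 29}.

Yes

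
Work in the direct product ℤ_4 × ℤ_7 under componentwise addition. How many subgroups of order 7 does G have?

|G| = 28 and 7 | 28, so subgroups of order 7 are possible by Lagrange.
The subgroups of order 7 are: {(0,0), (0,1), (0,2), (0,3), (0,4), (0,5), (0,6)}.
So G has 1 subgroup of order 7.

1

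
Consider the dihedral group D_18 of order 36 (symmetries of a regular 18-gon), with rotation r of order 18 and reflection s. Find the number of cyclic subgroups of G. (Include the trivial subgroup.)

24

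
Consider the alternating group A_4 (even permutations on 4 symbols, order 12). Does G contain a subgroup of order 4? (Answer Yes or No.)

4 | 12. A subgroup of order 4 is {e, (1 2)(3 4), (1 3)(2 4), (1 4)(2 3)}.

Yes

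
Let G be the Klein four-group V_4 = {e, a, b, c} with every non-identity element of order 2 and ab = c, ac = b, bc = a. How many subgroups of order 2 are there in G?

|G| = 4 and 2 | 4, so subgroups of order 2 are possible by Lagrange.
The subgroups of order 2 are: {e, a}; {e, b}; {e, c}.
So G has 3 subgroups of order 2.

3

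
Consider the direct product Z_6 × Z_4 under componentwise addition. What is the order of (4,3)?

12

The order of (4,3) in Z_6 × Z_4 is lcm(ord(4) in Z_6, ord(3) in Z_4).
ord(4) = 3 and ord(3) = 4, so |⟨(4,3)⟩| = lcm(3, 4) = 12.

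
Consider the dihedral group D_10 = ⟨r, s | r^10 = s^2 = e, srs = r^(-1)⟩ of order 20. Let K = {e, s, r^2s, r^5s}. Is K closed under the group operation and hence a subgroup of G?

No

Closure fails: s · r^2s = r^8 ∉ K. So K is not a subgroup.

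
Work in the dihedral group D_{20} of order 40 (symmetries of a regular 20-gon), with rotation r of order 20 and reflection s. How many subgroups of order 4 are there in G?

11

|G| = 40 and 4 | 40, so subgroups of order 4 are possible by Lagrange.
The subgroups of order 4 are: {e, r^10, s, r^10s}; {e, r^10, rs, r^11s}; {e, r^10, r^2s, r^12s}; {e, r^10, r^3s, r^13s}; … (11 in all).
So G has 11 subgroups of order 4.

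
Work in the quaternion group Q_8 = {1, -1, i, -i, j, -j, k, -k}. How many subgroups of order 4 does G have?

3

|G| = 8 and 4 | 8, so subgroups of order 4 are possible by Lagrange.
The subgroups of order 4 are: {1, -1, i, -i}; {1, -1, j, -j}; {1, -1, k, -k}.
So G has 3 subgroups of order 4.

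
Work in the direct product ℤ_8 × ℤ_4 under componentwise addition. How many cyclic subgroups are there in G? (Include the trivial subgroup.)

Group the elements of G by the cyclic subgroup they generate; each cyclic subgroup of order d accounts for φ(d) elements.
Cyclic subgroups by order — order 1: 1; order 2: 3; order 4: 6; order 8: 4.
Total: 14.

14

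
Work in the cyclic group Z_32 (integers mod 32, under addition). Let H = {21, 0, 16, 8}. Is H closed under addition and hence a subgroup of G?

8 ∈ H but its inverse 24 ∉ H, so H is not a subgroup.

No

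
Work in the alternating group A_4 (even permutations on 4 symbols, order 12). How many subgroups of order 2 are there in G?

3

|G| = 12 and 2 | 12, so subgroups of order 2 are possible by Lagrange.
The subgroups of order 2 are: {e, (1 2)(3 4)}; {e, (1 3)(2 4)}; {e, (1 4)(2 3)}.
So G has 3 subgroups of order 2.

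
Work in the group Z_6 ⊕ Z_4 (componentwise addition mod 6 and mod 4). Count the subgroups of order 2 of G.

3

|G| = 24 and 2 | 24, so subgroups of order 2 are possible by Lagrange.
The subgroups of order 2 are: {(0,0), (0,2)}; {(0,0), (3,0)}; {(0,0), (3,2)}.
So G has 3 subgroups of order 2.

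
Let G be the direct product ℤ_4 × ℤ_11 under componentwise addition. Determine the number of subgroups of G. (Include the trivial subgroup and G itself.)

6

|G| = 44, so by Lagrange every subgroup order divides 44. Divisors: 1, 2, 4, 11, 22, 44.
Subgroups by order — order 1: 1; order 2: 1; order 4: 1; order 11: 1; order 22: 1; order 44: 1.
Total: 1 + 1 + 1 + 1 + 1 + 1 = 6.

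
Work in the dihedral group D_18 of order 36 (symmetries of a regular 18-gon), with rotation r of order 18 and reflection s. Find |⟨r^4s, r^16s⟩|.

6

|⟨r^4s⟩| = 2 and |⟨r^16s⟩| = 2, so |H| is a multiple of lcm(2, 2) = 2 and divides |G| = 36.
Closing under the operation: H = {e, r^6, r^12, r^4s, r^10s, r^16s}, so |H| = 6.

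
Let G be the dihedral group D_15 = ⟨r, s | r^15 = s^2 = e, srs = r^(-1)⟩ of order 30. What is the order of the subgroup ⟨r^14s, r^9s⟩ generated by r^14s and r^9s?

|⟨r^14s⟩| = 2 and |⟨r^9s⟩| = 2, so |H| is a multiple of lcm(2, 2) = 2 and divides |G| = 30.
Closing under the operation: H = {e, r^5, r^10, r^4s, r^9s, r^14s}, so |H| = 6.

6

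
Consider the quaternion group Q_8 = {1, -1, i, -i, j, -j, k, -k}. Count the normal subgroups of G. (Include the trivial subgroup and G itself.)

G has 6 subgroups. Checking conjugation-invariance by order — order 1: 1/1 normal; order 2: 1/1 normal; order 4: 3/3 normal; order 8: 1/1 normal.
Total normal subgroups: 6.

6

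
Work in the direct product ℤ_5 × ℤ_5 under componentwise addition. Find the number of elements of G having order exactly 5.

24

An element (a,b) has order lcm(ord(a), ord(b)); count pairs with lcm equal to 5.
Enumerating gives 24 such elements.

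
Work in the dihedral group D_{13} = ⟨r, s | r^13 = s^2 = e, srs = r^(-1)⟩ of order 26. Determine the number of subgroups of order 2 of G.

13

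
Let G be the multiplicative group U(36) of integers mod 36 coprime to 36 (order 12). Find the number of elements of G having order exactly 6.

6

The elements of order 6 are: 5, 7, 11, 23, 29, 31.
That's 6.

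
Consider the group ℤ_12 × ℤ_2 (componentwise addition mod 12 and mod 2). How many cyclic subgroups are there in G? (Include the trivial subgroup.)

12

A cyclic subgroup of order d is generated by each of its φ(d) elements of order d, so the cyclic subgroups of order d number (#elements of order d)/φ(d).
Cyclic subgroups by order — order 1: 1; order 2: 3; order 3: 1; order 4: 2; order 6: 3; order 12: 2.
Total: 12.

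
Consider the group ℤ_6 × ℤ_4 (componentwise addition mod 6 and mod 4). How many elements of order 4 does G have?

4

An element (a,b) has order lcm(ord(a), ord(b)); count pairs with lcm equal to 4.
Enumerating gives 4 such elements.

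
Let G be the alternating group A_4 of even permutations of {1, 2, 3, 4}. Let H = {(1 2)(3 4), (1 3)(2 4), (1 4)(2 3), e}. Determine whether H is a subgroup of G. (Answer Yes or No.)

Yes

|H| = 4 divides |G| = 12, consistent with Lagrange.
H contains the identity, every element's inverse is in H, and H is closed under ∘: it is a subgroup.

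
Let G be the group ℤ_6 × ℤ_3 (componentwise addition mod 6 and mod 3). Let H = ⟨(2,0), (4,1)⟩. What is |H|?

9

|⟨(2,0)⟩| = 3 and |⟨(4,1)⟩| = 3, so |H| is a multiple of lcm(3, 3) = 3 and divides |G| = 18.
Closing under the operation: H = {(0,0), (0,1), (0,2), (2,0), (2,1), (2,2), (4,0), (4,1), (4,2)}, so |H| = 9.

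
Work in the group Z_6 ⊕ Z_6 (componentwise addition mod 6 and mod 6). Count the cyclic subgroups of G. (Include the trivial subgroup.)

A cyclic subgroup of order d is generated by each of its φ(d) elements of order d, so the cyclic subgroups of order d number (#elements of order d)/φ(d).
Cyclic subgroups by order — order 1: 1; order 2: 3; order 3: 4; order 6: 12.
Total: 20.

20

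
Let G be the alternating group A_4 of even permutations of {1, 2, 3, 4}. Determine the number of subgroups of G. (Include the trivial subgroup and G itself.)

10

|G| = 12, so by Lagrange every subgroup order divides 12. Divisors: 1, 2, 3, 4, 6, 12.
Subgroups by order — order 1: 1; order 2: 3; order 3: 4; order 4: 1; order 6: 0; order 12: 1.
Total: 1 + 3 + 4 + 1 + 0 + 1 = 10.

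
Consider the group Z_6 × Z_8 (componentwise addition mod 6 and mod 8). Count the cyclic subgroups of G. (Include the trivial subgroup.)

Each element a generates a cyclic subgroup ⟨a⟩; distinct elements may generate the same one (a cyclic group of order d has φ(d) generators).
Cyclic subgroups by order — order 1: 1; order 2: 3; order 3: 1; order 4: 2; order 6: 3; order 8: 2; order 12: 2; order 24: 2.
Total: 16.

16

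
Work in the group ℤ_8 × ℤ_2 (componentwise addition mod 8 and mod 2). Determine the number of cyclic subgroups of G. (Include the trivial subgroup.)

8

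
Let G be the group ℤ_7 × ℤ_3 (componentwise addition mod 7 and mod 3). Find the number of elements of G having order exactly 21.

An element (a,b) has order lcm(ord(a), ord(b)); count pairs with lcm equal to 21.
Enumerating gives 12 such elements.

12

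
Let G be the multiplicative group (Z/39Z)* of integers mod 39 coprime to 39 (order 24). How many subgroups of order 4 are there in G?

|G| = 24 and 4 | 24, so subgroups of order 4 are possible by Lagrange.
The subgroups of order 4 are: {1, 14, 25, 38}; {1, 25, 31, 34}; {1, 5, 8, 25}.
So G has 3 subgroups of order 4.

3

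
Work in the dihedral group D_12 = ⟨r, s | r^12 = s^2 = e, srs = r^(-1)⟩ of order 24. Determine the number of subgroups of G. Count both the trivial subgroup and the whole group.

|G| = 24, so by Lagrange every subgroup order divides 24. Divisors: 1, 2, 3, 4, 6, 8, 12, 24.
Subgroups by order — order 1: 1; order 2: 13; order 3: 1; order 4: 7; order 6: 5; order 8: 3; order 12: 3; order 24: 1.
Total: 1 + 13 + 1 + 7 + 5 + 3 + 3 + 1 = 34.

34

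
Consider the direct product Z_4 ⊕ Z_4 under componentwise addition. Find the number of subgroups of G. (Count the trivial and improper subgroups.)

|G| = 16, so by Lagrange every subgroup order divides 16. Divisors: 1, 2, 4, 8, 16.
Subgroups by order — order 1: 1; order 2: 3; order 4: 7; order 8: 3; order 16: 1.
Total: 1 + 3 + 7 + 3 + 1 = 15.

15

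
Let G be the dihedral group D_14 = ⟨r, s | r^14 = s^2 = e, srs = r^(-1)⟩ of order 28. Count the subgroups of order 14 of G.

3

|G| = 28 and 14 | 28, so subgroups of order 14 are possible by Lagrange.
The subgroups of order 14 are: {e, r, r^2, r^3, r^4, r^5, r^6, r^7, r^8, r^9, r^10, r^11, r^12, r^13}; {e, r^2, r^4, r^6, r^8, r^10, r^12, s, r^2s, r^4s, r^6s, r^8s, r^10s, r^12s}; {e, r^2, r^4, r^6, r^8, r^10, r^12, rs, r^3s, r^5s, r^7s, r^9s, r^11s, r^13s}.
So G has 3 subgroups of order 14.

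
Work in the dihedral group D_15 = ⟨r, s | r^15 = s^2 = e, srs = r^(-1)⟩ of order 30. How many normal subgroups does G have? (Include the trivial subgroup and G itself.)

5

G has 28 subgroups. Checking conjugation-invariance by order — order 1: 1/1 normal; order 2: 0/15 normal; order 3: 1/1 normal; order 5: 1/1 normal; order 6: 0/5 normal; order 10: 0/3 normal; order 15: 1/1 normal; order 30: 1/1 normal.
Total normal subgroups: 5.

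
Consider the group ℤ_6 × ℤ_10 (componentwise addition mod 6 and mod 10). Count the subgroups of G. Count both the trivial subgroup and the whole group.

20

|G| = 60, so by Lagrange every subgroup order divides 60. Divisors: 1, 2, 3, 4, 5, 6, 10, 12, 15, 20, 30, 60.
Subgroups by order — order 1: 1; order 2: 3; order 3: 1; order 4: 1; order 5: 1; order 6: 3; order 10: 3; order 12: 1; order 15: 1; order 20: 1; order 30: 3; order 60: 1.
Total: 1 + 3 + 1 + 1 + 1 + 3 + 3 + 1 + 1 + 1 + 3 + 1 = 20.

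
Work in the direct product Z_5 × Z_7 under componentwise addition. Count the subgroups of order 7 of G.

1

|G| = 35 and 7 | 35, so subgroups of order 7 are possible by Lagrange.
The subgroups of order 7 are: {(0,0), (0,1), (0,2), (0,3), (0,4), (0,5), (0,6)}.
So G has 1 subgroup of order 7.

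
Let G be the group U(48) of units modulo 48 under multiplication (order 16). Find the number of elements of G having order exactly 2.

7

The elements of order 2 are: 7, 17, 23, 25, 31, 41, 47.
That's 7.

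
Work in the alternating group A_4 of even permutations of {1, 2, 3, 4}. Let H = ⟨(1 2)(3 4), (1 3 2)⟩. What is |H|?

12

|⟨(1 2)(3 4)⟩| = 2 and |⟨(1 3 2)⟩| = 3, so |H| is a multiple of lcm(2, 3) = 6 and divides |G| = 12.
Closing {(1 2)(3 4), (1 3 2)} under the group operation gives all of G, so |H| = 12.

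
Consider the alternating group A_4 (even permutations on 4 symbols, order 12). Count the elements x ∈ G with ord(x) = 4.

0

No element of G has order 4 (even though 4 | 12).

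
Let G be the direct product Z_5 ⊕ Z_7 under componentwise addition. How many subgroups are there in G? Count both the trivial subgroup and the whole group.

4

|G| = 35, so by Lagrange every subgroup order divides 35. Divisors: 1, 5, 7, 35.
Subgroups by order — order 1: 1; order 5: 1; order 7: 1; order 35: 1.
Total: 1 + 1 + 1 + 1 = 4.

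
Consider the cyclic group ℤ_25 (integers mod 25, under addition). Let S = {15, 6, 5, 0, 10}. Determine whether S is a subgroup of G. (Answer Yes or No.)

5 ∈ S but its inverse 20 ∉ S, so S is not a subgroup.

No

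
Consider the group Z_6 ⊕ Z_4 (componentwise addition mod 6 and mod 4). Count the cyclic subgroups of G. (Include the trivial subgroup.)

12

Each element a generates a cyclic subgroup ⟨a⟩; distinct elements may generate the same one (a cyclic group of order d has φ(d) generators).
Cyclic subgroups by order — order 1: 1; order 2: 3; order 3: 1; order 4: 2; order 6: 3; order 12: 2.
Total: 12.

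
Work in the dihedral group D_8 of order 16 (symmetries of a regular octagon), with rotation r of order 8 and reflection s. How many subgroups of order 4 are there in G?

5

|G| = 16 and 4 | 16, so subgroups of order 4 are possible by Lagrange.
The subgroups of order 4 are: {e, r^2, r^4, r^6}; {e, r^4, r^2s, r^6s}; {e, r^4, r^3s, r^7s}; {e, r^4, s, r^4s}; … (5 in all).
So G has 5 subgroups of order 4.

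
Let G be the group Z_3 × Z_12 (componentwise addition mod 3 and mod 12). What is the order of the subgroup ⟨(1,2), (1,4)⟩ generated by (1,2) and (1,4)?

18

|⟨(1,2)⟩| = 6 and |⟨(1,4)⟩| = 3, so |H| is a multiple of lcm(6, 3) = 6 and divides |G| = 36.
Closing under the operation: H = {(0,0), (0,2), (0,4), (0,6), (0,8), (0,10), (1,0), (1,2), (1,4), (1,6), (1,8), (1,10), (2,0), (2,2), (2,4), (2,6), (2,8), (2,10)}, so |H| = 18.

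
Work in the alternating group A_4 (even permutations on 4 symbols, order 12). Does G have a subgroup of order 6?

6 | 12, so Lagrange does not rule it out; but checking all subgroups of G, none has order 6.
(A_4 is the standard example that the converse of Lagrange fails.)

No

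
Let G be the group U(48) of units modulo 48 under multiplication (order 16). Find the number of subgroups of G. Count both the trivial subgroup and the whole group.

|G| = 16, so by Lagrange every subgroup order divides 16. Divisors: 1, 2, 4, 8, 16.
Subgroups by order — order 1: 1; order 2: 7; order 4: 11; order 8: 7; order 16: 1.
Total: 1 + 7 + 11 + 7 + 1 = 27.

27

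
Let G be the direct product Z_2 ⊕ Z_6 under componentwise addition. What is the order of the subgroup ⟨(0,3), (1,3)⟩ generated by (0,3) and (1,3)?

4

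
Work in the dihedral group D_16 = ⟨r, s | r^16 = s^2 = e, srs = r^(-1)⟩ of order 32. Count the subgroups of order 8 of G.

|G| = 32 and 8 | 32, so subgroups of order 8 are possible by Lagrange.
The subgroups of order 8 are: {e, r^2, r^4, r^6, r^8, r^10, r^12, r^14}; {e, r^4, r^8, r^12, r^2s, r^6s, r^10s, r^14s}; {e, r^4, r^8, r^12, r^3s, r^7s, r^11s, r^15s}; {e, r^4, r^8, r^12, s, r^4s, r^8s, r^12s}; … (5 in all).
So G has 5 subgroups of order 8.

5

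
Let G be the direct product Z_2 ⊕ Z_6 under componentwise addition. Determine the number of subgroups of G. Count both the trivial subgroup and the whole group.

10

|G| = 12, so by Lagrange every subgroup order divides 12. Divisors: 1, 2, 3, 4, 6, 12.
Subgroups by order — order 1: 1; order 2: 3; order 3: 1; order 4: 1; order 6: 3; order 12: 1.
Total: 1 + 3 + 1 + 1 + 3 + 1 = 10.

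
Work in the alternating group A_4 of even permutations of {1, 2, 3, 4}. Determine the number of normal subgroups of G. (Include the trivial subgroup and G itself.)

3

G has 10 subgroups. Checking conjugation-invariance by order — order 1: 1/1 normal; order 2: 0/3 normal; order 3: 0/4 normal; order 4: 1/1 normal; order 12: 1/1 normal.
Total normal subgroups: 3.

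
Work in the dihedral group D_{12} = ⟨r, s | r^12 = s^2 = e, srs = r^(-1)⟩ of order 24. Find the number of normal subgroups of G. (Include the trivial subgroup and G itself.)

9

G has 34 subgroups. Checking conjugation-invariance by order — order 1: 1/1 normal; order 2: 1/13 normal; order 3: 1/1 normal; order 4: 1/7 normal; order 6: 1/5 normal; order 8: 0/3 normal; order 12: 3/3 normal; order 24: 1/1 normal.
Total normal subgroups: 9.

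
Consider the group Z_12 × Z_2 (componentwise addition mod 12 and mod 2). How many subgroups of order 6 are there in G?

|G| = 24 and 6 | 24, so subgroups of order 6 are possible by Lagrange.
The subgroups of order 6 are: {(0,0), (0,1), (4,0), (4,1), (8,0), (8,1)}; {(0,0), (2,0), (4,0), (6,0), (8,0), (10,0)}; {(0,0), (2,1), (4,0), (6,1), (8,0), (10,1)}.
So G has 3 subgroups of order 6.

3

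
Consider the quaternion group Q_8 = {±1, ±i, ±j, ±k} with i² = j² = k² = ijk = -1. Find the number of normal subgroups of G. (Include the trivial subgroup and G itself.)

G has 6 subgroups. Checking conjugation-invariance by order — order 1: 1/1 normal; order 2: 1/1 normal; order 4: 3/3 normal; order 8: 1/1 normal.
Total normal subgroups: 6.

6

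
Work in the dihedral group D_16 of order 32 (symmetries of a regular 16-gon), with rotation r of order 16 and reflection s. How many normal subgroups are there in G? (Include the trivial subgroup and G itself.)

G has 36 subgroups. Checking conjugation-invariance by order — order 1: 1/1 normal; order 2: 1/17 normal; order 4: 1/9 normal; order 8: 1/5 normal; order 16: 3/3 normal; order 32: 1/1 normal.
Total normal subgroups: 8.

8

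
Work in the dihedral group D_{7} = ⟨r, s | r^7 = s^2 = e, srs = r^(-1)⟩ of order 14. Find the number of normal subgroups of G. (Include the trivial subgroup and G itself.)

G has 10 subgroups. Checking conjugation-invariance by order — order 1: 1/1 normal; order 2: 0/7 normal; order 7: 1/1 normal; order 14: 1/1 normal.
Total normal subgroups: 3.

3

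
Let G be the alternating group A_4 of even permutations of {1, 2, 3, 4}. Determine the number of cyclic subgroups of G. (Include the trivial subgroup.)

Group the elements of G by the cyclic subgroup they generate; each cyclic subgroup of order d accounts for φ(d) elements.
Cyclic subgroups by order — order 1: 1; order 2: 3; order 3: 4.
Total: 8.

8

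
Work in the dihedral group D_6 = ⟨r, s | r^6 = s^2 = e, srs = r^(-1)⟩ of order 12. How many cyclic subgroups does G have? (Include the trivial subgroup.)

Group the elements of G by the cyclic subgroup they generate; each cyclic subgroup of order d accounts for φ(d) elements.
Cyclic subgroups by order — order 1: 1; order 2: 7; order 3: 1; order 6: 1.
Total: 10.

10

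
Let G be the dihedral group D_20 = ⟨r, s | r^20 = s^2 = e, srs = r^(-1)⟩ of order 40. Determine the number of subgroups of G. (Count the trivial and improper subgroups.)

48

|G| = 40, so by Lagrange every subgroup order divides 40. Divisors: 1, 2, 4, 5, 8, 10, 20, 40.
Subgroups by order — order 1: 1; order 2: 21; order 4: 11; order 5: 1; order 8: 5; order 10: 5; order 20: 3; order 40: 1.
Total: 1 + 21 + 11 + 1 + 5 + 5 + 3 + 1 = 48.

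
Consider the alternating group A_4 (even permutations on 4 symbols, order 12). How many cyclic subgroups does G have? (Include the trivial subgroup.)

8

Each element a generates a cyclic subgroup ⟨a⟩; distinct elements may generate the same one (a cyclic group of order d has φ(d) generators).
Cyclic subgroups by order — order 1: 1; order 2: 3; order 3: 4.
Total: 8.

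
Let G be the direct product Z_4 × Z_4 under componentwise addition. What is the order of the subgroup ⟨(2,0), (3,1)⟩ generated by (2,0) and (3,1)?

8

|⟨(2,0)⟩| = 2 and |⟨(3,1)⟩| = 4, so |H| is a multiple of lcm(2, 4) = 4 and divides |G| = 16.
Closing under the operation: H = {(0,0), (0,2), (1,1), (1,3), (2,0), (2,2), (3,1), (3,3)}, so |H| = 8.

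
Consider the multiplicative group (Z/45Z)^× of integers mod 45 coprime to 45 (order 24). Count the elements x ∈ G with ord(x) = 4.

The elements of order 4 are: 8, 17, 28, 37.
That's 4.

4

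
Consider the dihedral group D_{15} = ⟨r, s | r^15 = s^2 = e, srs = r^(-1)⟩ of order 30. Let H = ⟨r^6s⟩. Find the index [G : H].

15

|⟨r^6s⟩| = 2 and |G| = 30.
By Lagrange, [G : H] = |G|/|H| = 30/2 = 15.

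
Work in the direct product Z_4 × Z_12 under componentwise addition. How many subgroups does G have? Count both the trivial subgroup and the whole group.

30

|G| = 48, so by Lagrange every subgroup order divides 48. Divisors: 1, 2, 3, 4, 6, 8, 12, 16, 24, 48.
Subgroups by order — order 1: 1; order 2: 3; order 3: 1; order 4: 7; order 6: 3; order 8: 3; order 12: 7; order 16: 1; order 24: 3; order 48: 1.
Total: 1 + 3 + 1 + 7 + 3 + 3 + 7 + 1 + 3 + 1 = 30.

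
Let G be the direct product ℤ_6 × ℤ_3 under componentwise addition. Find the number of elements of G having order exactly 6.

An element (a,b) has order lcm(ord(a), ord(b)); count pairs with lcm equal to 6.
Enumerating gives 8 such elements.

8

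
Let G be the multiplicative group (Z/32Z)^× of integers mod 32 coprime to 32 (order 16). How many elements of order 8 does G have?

The elements of order 8 are: 3, 5, 11, 13, 19, 21, 27, 29.
That's 8.

8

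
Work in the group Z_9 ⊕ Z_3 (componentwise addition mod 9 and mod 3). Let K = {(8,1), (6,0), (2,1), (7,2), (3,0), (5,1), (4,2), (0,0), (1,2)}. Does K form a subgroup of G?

Yes

|K| = 9 divides |G| = 27, consistent with Lagrange.
K contains the identity, every element's inverse is in K, and K is closed under +: it is a subgroup.
In fact K = ⟨(1,2)⟩.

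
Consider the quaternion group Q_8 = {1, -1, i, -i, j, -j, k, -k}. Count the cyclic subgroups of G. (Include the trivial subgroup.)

5

Group the elements of G by the cyclic subgroup they generate; each cyclic subgroup of order d accounts for φ(d) elements.
Cyclic subgroups by order — order 1: 1; order 2: 1; order 4: 3.
Total: 5.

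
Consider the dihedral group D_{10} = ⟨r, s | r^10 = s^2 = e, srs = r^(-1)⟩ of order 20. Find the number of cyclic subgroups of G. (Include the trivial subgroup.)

Group the elements of G by the cyclic subgroup they generate; each cyclic subgroup of order d accounts for φ(d) elements.
Cyclic subgroups by order — order 1: 1; order 2: 11; order 5: 1; order 10: 1.
Total: 14.

14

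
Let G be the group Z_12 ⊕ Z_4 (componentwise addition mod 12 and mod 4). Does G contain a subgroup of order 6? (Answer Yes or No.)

Yes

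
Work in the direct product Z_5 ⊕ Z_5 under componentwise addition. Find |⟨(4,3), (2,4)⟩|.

5

|⟨(4,3)⟩| = 5 and |⟨(2,4)⟩| = 5, so |H| is a multiple of lcm(5, 5) = 5 and divides |G| = 25.
Closing under the operation: H = {(0,0), (1,2), (2,4), (3,1), (4,3)}, so |H| = 5.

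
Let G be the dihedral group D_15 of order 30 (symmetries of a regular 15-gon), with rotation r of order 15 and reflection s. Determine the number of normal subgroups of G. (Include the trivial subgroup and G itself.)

5

G has 28 subgroups. Checking conjugation-invariance by order — order 1: 1/1 normal; order 2: 0/15 normal; order 3: 1/1 normal; order 5: 1/1 normal; order 6: 0/5 normal; order 10: 0/3 normal; order 15: 1/1 normal; order 30: 1/1 normal.
Total normal subgroups: 5.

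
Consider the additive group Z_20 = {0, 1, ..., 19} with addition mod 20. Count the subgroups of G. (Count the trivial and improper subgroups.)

6

Subgroups of the cyclic group Z_20 correspond bijectively to divisors of 20.
Divisors of 20: 1, 2, 4, 5, 10, 20.
So Z_20 has 6 subgroups.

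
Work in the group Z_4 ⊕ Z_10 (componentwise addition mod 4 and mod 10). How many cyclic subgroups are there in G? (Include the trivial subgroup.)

Group the elements of G by the cyclic subgroup they generate; each cyclic subgroup of order d accounts for φ(d) elements.
Cyclic subgroups by order — order 1: 1; order 2: 3; order 4: 2; order 5: 1; order 10: 3; order 20: 2.
Total: 12.

12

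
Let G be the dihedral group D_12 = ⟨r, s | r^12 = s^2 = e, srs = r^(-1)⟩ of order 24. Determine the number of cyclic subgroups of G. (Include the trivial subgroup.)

18

A cyclic subgroup of order d is generated by each of its φ(d) elements of order d, so the cyclic subgroups of order d number (#elements of order d)/φ(d).
Cyclic subgroups by order — order 1: 1; order 2: 13; order 3: 1; order 4: 1; order 6: 1; order 12: 1.
Total: 18.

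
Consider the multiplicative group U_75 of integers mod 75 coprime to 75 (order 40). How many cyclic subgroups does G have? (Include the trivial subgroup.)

12

Group the elements of G by the cyclic subgroup they generate; each cyclic subgroup of order d accounts for φ(d) elements.
Cyclic subgroups by order — order 1: 1; order 2: 3; order 4: 2; order 5: 1; order 10: 3; order 20: 2.
Total: 12.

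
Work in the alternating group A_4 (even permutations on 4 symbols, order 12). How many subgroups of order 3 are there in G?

4

|G| = 12 and 3 | 12, so subgroups of order 3 are possible by Lagrange.
The subgroups of order 3 are: {e, (1 2 3), (1 3 2)}; {e, (1 2 4), (1 4 2)}; {e, (1 3 4), (1 4 3)}; {e, (2 3 4), (2 4 3)}.
So G has 4 subgroups of order 3.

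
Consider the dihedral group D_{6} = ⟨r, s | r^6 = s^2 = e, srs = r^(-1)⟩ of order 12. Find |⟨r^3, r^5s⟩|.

|⟨r^3⟩| = 2 and |⟨r^5s⟩| = 2, so |H| is a multiple of lcm(2, 2) = 2 and divides |G| = 12.
Closing under the operation: H = {e, r^3, r^2s, r^5s}, so |H| = 4.

4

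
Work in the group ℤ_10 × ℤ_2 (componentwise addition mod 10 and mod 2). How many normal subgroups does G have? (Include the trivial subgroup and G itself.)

10

G is abelian, so every subgroup is normal.
G has 10 subgroups in total, hence 10 normal subgroups.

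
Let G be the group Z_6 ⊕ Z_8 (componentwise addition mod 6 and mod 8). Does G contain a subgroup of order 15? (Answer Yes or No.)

15 does not divide |G| = 48, so by Lagrange no subgroup of order 15 exists.

No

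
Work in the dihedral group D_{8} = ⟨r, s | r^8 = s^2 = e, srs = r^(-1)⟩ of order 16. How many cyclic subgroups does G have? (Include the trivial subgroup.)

12

A cyclic subgroup of order d is generated by each of its φ(d) elements of order d, so the cyclic subgroups of order d number (#elements of order d)/φ(d).
Cyclic subgroups by order — order 1: 1; order 2: 9; order 4: 1; order 8: 1.
Total: 12.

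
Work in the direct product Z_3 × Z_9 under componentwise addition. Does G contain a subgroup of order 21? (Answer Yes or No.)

21 does not divide |G| = 27, so by Lagrange no subgroup of order 21 exists.

No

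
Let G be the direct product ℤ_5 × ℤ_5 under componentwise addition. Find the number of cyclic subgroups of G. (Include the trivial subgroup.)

7

Group the elements of G by the cyclic subgroup they generate; each cyclic subgroup of order d accounts for φ(d) elements.
Cyclic subgroups by order — order 1: 1; order 5: 6.
Total: 7.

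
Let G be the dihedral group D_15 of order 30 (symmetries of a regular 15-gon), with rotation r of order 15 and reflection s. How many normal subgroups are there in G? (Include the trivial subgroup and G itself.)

G has 28 subgroups. Checking conjugation-invariance by order — order 1: 1/1 normal; order 2: 0/15 normal; order 3: 1/1 normal; order 5: 1/1 normal; order 6: 0/5 normal; order 10: 0/3 normal; order 15: 1/1 normal; order 30: 1/1 normal.
Total normal subgroups: 5.

5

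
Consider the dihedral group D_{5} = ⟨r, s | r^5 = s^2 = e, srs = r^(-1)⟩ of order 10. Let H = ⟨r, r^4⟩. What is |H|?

5

|⟨r⟩| = 5 and |⟨r^4⟩| = 5, so |H| is a multiple of lcm(5, 5) = 5 and divides |G| = 10.
Closing under the operation: H = {e, r, r^2, r^3, r^4}, so |H| = 5.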